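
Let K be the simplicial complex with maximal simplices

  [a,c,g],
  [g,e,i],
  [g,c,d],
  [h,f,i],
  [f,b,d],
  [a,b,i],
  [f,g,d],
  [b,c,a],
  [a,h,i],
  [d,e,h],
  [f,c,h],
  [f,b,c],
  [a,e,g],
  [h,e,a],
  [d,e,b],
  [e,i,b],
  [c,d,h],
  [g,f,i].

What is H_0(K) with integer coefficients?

Fix the vertex order a < b < c < d < e < f < g < h < i and write every simplex with vertices in increasing order. Then dim K = 2 and the simplices of K are:

  0-simplices (9): a, b, c, d, e, f, g, h, i
  1-simplices (27): ab, ac, ae, ag, ah, ai, bc, bd, be, bf, bi, cd, cf, cg, ch, de, df, dg, dh, eg, eh, ei, fg, fh, fi, gi, hi
  2-simplices (18): abc, abi, acg, aeg, aeh, ahi, bcf, bde, bdf, bei, cdg, cdh, cfh, deh, dfg, egi, fgi, fhi

Hence C_0 ≅ Z^9, C_1 ≅ Z^27, C_2 ≅ Z^18.

Boundary ∂_1: C_1 → C_0 sends each edge [p,q] (with p < q) to q − p.
As a 9×27 matrix over Z this has rank 8, with invariant factors (1,1,1,1,1,1,1,1).

∂_2: C_2 → C_1 acts by ∂[p,q,r] = [q,r] − [p,r] + [p,q]. For instance
  ∂fhi = hi − fi + fh,
  ∂bcf = cf − bf + bc.
The resulting 27×18 matrix has rank 18, and its Smith normal form has invariant factors (1,1,1,1,1,1,1,1,1,1,1,1,1,1,1,1,1,2).

Computing H_k = (kernel of ∂_k) / (image of ∂_{k+1}):

  H_0: rank C_0 − rank ∂_1 = 9 − 8 = 1, and the invariant factors of ∂_1 are all 1, so H_0 = Z.

H_0 ≅ Z.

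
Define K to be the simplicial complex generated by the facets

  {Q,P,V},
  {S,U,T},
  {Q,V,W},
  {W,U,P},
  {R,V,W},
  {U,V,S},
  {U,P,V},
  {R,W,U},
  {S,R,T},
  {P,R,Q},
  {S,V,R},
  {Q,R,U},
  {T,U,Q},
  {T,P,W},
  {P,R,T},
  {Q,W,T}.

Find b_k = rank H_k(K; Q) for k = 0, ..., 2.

b_0 = 1, b_1 = 2, b_2 = 1.

Order the vertices as P < Q < R < S < T < U < V < W. Listing each simplex with vertices in this order, K has dimension 2 with simplices:

  0-simplices (8): P, Q, R, S, T, U, V, W
  1-simplices (24): PQ, PR, PT, PU, PV, PW, QR, QT, QU, QV, QW, RS, RT, RU, RV, RW, ST, SU, SV, TU, TW, UV, UW, VW
  2-simplices (16): PQR, PQV, PRT, PTW, PUV, PUW, QRU, QTU, QTW, QVW, RST, RSV, RUW, RVW, STU, SUV

giving chain groups C_0 ≅ Z^8, C_1 ≅ Z^24, C_2 ≅ Z^16.

Boundary ∂_1: C_1 → C_0 maps an edge to its endpoints' difference, ∂[p,q] = q − p. For instance
  ∂VW = W − V.
As a 8×24 matrix over Z this has rank 7, with invariant factors (1,1,1,1,1,1,1).

The boundary map ∂_2: C_2 → C_1 maps a triangle to the signed sum of its edges. For instance
  ∂QTW = TW − QW + QT,
  ∂RSV = SV − RV + RS.
As a 24×16 matrix over Z this has rank 15, with invariant factors (1,1,1,1,1,1,1,1,1,1,1,1,1,1,1).

Computing H_k = (kernel of ∂_k) / (image of ∂_{k+1}):

  H_0: rank C_0 − rank ∂_1 = 8 − 7 = 1, and the invariant factors of ∂_1 are all 1, so H_0 ≅ Z.
  H_1: rank ker ∂_1 − rank ∂_2 = (24 − 7) − 15 = 2, and the invariant factors of ∂_2 are all 1, so H_1 ≅ Z^2.
  H_2: rank ker ∂_2 − rank ∂_3 = (16 − 15) − 0 = 1, and there is no ∂_3, so H_2 ≅ Z.

(K is a triangulation of the torus T^2.)

Hence the Betti numbers are b_0 = 1, b_1 = 2, b_2 = 1.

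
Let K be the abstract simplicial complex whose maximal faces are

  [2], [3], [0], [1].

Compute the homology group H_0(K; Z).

H_0 ≅ Z^4.

K has 4 vertices.
rank ∂_0 = 0, rank ∂_1 = 0 ⇒ b_0 = 4 − 0 − 0 = 4. So H_0 = Z^4.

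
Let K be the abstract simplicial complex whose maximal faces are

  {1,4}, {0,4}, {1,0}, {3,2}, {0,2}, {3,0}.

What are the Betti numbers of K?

b_0 = 1, b_1 = 2.

We work with the vertex ordering 0 < 1 < 2 < 3 < 4. The simplices of K, each written with vertices in increasing order, are:

  0-simplices (5): [0], [1], [2], [3], [4]
  1-simplices (6): [0,1], [0,2], [0,3], [0,4], [1,4], [2,3]

giving chain groups C_0 ≅ Z^5, C_1 ≅ Z^6.

The boundary map ∂_1: C_1 → C_0 sends each edge [p,q] (with p < q) to q − p. For instance
  ∂[0,2] = [2] − [0].
The 5×6 boundary matrix has rank 4 and Smith normal form diag(1,1,1,1).

Reading off H_k = ker ∂_k / im ∂_{k+1}:

  H_0: rank C_0 − rank ∂_1 = 5 − 4 = 1, and the invariant factors of ∂_1 are all 1, so H_0 ≅ Z.
  H_1: rank ker ∂_1 − rank ∂_2 = (6 − 4) − 0 = 2, and there is no ∂_2, so H_1 ≅ Z^2.

(K is a triangulation of a wedge of 2 circles.)

Hence the Betti numbers are b_0 = 1, b_1 = 2.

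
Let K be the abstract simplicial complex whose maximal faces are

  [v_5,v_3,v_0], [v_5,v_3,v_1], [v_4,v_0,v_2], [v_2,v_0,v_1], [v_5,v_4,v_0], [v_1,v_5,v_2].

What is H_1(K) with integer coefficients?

H_1 = Z.

Take the total order v_0 < v_1 < v_2 < v_3 < v_4 < v_5 on the vertex set. Then K (dimension 2) consists of the simplices:

  0-simplices (6): [v_0], [v_1], [v_2], [v_3], [v_4], [v_5]
  1-simplices (12): [v_0,v_1], [v_0,v_2], [v_0,v_3], [v_0,v_4], [v_0,v_5], [v_1,v_2], [v_1,v_3], [v_1,v_5], [v_2,v_4], [v_2,v_5], [v_3,v_5], [v_4,v_5]
  2-simplices (6): [v_0,v_1,v_2], [v_0,v_2,v_4], [v_0,v_3,v_5], [v_0,v_4,v_5], [v_1,v_2,v_5], [v_1,v_3,v_5]

giving chain groups C_0 ≅ Z^6, C_1 ≅ Z^12, C_2 ≅ Z^6.

The boundary map ∂_1: C_1 → C_0 maps an edge to its endpoints' difference, ∂[p,q] = q − p.
The resulting 6×12 matrix has rank 5, and its Smith normal form has invariant factors (1,1,1,1,1).

∂_2: C_2 → C_1 maps a triangle to the signed sum of its edges. For instance
  ∂[v_0,v_1,v_2] = [v_1,v_2] − [v_0,v_2] + [v_0,v_1],
  ∂[v_0,v_4,v_5] = [v_4,v_5] − [v_0,v_5] + [v_0,v_4].
This gives a 12×6 integer matrix of rank 6; reducing to Smith normal form yields diagonal entries (1,1,1,1,1,1).

Reading off H_k = ker ∂_k / im ∂_{k+1}:

  H_1: rank ker ∂_1 − rank ∂_2 = (12 − 5) − 6 = 1, and the invariant factors of ∂_2 are all 1, so H_1 ≅ Z.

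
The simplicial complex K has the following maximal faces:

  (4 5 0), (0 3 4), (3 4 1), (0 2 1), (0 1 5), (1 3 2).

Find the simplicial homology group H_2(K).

H_2 ≅ 0.

Take the total order 0 < 1 < 2 < 3 < 4 < 5 on the vertex set. Then K (dimension 2) consists of the simplices:

  0-simplices (6): [0], [1], [2], [3], [4], [5]
  1-simplices (12): [0,1], [0,2], [0,3], [0,4], [0,5], [1,2], [1,3], [1,4], [1,5], [2,3], [3,4], [4,5]
  2-simplices (6): [0,1,2], [0,1,5], [0,3,4], [0,4,5], [1,2,3], [1,3,4]

giving chain groups C_0 ≅ Z^6, C_1 ≅ Z^12, C_2 ≅ Z^6.

The boundary map ∂_1: C_1 → C_0 maps an edge to its endpoints' difference, ∂[p,q] = q − p. For instance
  ∂[0,5] = [5] − [0].
This gives a 6×12 integer matrix of rank 5; reducing to Smith normal form yields diagonal entries (1,1,1,1,1).

The boundary map ∂_2: C_2 → C_1 sends each 2-simplex [p,q,r] to [q,r] − [p,r] + [p,q]. For instance
  ∂[0,4,5] = [4,5] − [0,5] + [0,4],
  ∂[0,3,4] = [3,4] − [0,4] + [0,3].
The 12×6 boundary matrix has rank 6 and Smith normal form diag(1,1,1,1,1,1).

From H_k ≅ ker(∂_k) / im(∂_{k+1}) we obtain:

  H_2: rank ker ∂_2 − rank ∂_3 = (6 − 6) − 0 = 0, and there is no ∂_3, so H_2 ≅ 0.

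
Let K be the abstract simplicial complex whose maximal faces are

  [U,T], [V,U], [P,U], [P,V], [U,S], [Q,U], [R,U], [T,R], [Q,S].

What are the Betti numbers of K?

Order the vertices as P < Q < R < S < T < U < V. Listing each simplex with vertices in this order, K has dimension 1 with simplices:

  0-simplices (7): P, Q, R, S, T, U, V
  1-simplices (9): PU, PV, QS, QU, RT, RU, SU, TU, UV

Hence C_0 ≅ Z^7, C_1 ≅ Z^9.

The boundary map ∂_1: C_1 → C_0 maps an edge to its endpoints' difference, ∂[p,q] = q − p. For instance
  ∂UV = V − U.
This gives a 7×9 integer matrix of rank 6; reducing to Smith normal form yields diagonal entries (1,1,1,1,1,1).

Computing H_k = (kernel of ∂_k) / (image of ∂_{k+1}):

  H_0: rank C_0 − rank ∂_1 = 7 − 6 = 1, and the invariant factors of ∂_1 are all 1, so H_0 = Z.
  H_1: rank ker ∂_1 − rank ∂_2 = (9 − 6) − 0 = 3, and there is no ∂_2, so H_1 = Z^3.

Hence the Betti numbers are b_0 = 1, b_1 = 3.

b_0 = 1, b_1 = 3.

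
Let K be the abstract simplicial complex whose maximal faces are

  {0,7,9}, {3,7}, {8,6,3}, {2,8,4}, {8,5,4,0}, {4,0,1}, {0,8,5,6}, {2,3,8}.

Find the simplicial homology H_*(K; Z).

Order the vertices as 0 < 1 < 2 < 3 < 4 < 5 < 6 < 7 < 8 < 9. Listing each simplex with vertices in this order, K has dimension 3 with simplices:

  0-simplices (10): [0], [1], [2], [3], [4], [5], [6], [7], [8], [9]
  1-simplices (20): [0,1], [0,4], [0,5], [0,6], [0,7], [0,8], [0,9], [1,4], [2,3], [2,4], [2,8], [3,6], [3,7], [3,8], [4,5], [4,8], [5,6], [5,8], [6,8], [7,9]
  2-simplices (12): [0,1,4], [0,4,5], [0,4,8], [0,5,6], [0,5,8], [0,6,8], [0,7,9], [2,3,8], [2,4,8], [3,6,8], [4,5,8], [5,6,8]
  3-simplices (2): [0,4,5,8], [0,5,6,8]

so the chain groups are C_0 ≅ Z^10, C_1 ≅ Z^20, C_2 ≅ Z^12, C_3 ≅ Z^2.

Boundary ∂_1: C_1 → C_0 maps an edge to its endpoints' difference, ∂[p,q] = q − p. For instance
  ∂[5,6] = [6] − [5].
The 10×20 boundary matrix has rank 9 and Smith normal form diag(1,1,1,1,1,1,1,1,1).

The boundary map ∂_2: C_2 → C_1 acts by ∂[p,q,r] = [q,r] − [p,r] + [p,q]. For instance
  ∂[0,6,8] = [6,8] − [0,8] + [0,6],
  ∂[0,1,4] = [1,4] − [0,4] + [0,1].
As a 20×12 matrix over Z this has rank 10, with invariant factors (1,1,1,1,1,1,1,1,1,1).

∂_3: C_3 → C_2 sends each 3-simplex σ to the alternating sum Σ_i (−1)^i (σ with its i-th vertex removed). For instance
  ∂[0,5,6,8] = [5,6,8] − [0,6,8] + [0,5,8] − [0,5,6],
  ∂[0,4,5,8] = [4,5,8] − [0,5,8] + [0,4,8] − [0,4,5].
This gives a 12×2 integer matrix of rank 2; reducing to Smith normal form yields diagonal entries (1,1).

Reading off H_k = ker ∂_k / im ∂_{k+1}:

  H_0: rank C_0 − rank ∂_1 = 10 − 9 = 1, and the invariant factors of ∂_1 are all 1, so H_0 ≅ Z.
  H_1: rank ker ∂_1 − rank ∂_2 = (20 − 9) − 10 = 1, and the invariant factors of ∂_2 are all 1, so H_1 ≅ Z.
  H_2: rank ker ∂_2 − rank ∂_3 = (12 − 10) − 2 = 0, and the invariant factors of ∂_3 are all 1, so H_2 ≅ 0.
  H_3: rank ker ∂_3 − rank ∂_4 = (2 − 2) − 0 = 0, and there is no ∂_4, so H_3 ≅ 0.

As a check, the Euler characteristic is 10 − 20 + 12 − 2 = 0, which agrees with 1 − 1 + 0 − 0 = 0.

H_0 ≅ Z,  H_1 ≅ Z,  H_2 = 0,  H_3 = 0.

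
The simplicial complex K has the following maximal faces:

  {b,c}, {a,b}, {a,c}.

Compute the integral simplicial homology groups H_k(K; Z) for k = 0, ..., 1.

H_0 ≅ Z,  H_1 ≅ Z.

K has 3 vertices, 3 edges.
rank ∂_0 = 0, rank ∂_1 = 2 ⇒ b_0 = 3 − 0 − 2 = 1; all invariant factors of ∂_1 are 1 so no torsion. So H_0 = Z.
rank ∂_1 = 2, rank ∂_2 = 0 ⇒ b_1 = 3 − 2 − 0 = 1. So H_1 = Z.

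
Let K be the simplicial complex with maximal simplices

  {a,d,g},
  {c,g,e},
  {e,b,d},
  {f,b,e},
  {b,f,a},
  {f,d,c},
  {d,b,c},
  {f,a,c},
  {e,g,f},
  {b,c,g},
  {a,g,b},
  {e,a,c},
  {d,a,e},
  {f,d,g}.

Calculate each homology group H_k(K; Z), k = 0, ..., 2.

H_0 ≅ Z,  H_1 ≅ Z^2,  H_2 ≅ Z.

Fix the vertex order a < b < c < d < e < f < g and write every simplex with vertices in increasing order. Then dim K = 2 and the simplices of K are:

  0-simplices (7): a, b, c, d, e, f, g
  1-simplices (21): ab, ac, ad, ae, af, ag, bc, bd, be, bf, bg, cd, ce, cf, cg, de, df, dg, ef, eg, fg
  2-simplices (14): abf, abg, ace, acf, ade, adg, bcd, bcg, bde, bef, cdf, ceg, dfg, efg

so the chain groups are C_0 ≅ Z^7, C_1 ≅ Z^21, C_2 ≅ Z^14.

∂_1: C_1 → C_0 sends each edge [p,q] (with p < q) to q − p. For instance
  ∂ag = g − a.
As a 7×21 matrix over Z this has rank 6, with invariant factors (1,1,1,1,1,1).

Boundary ∂_2: C_2 → C_1 acts by ∂[p,q,r] = [q,r] − [p,r] + [p,q]. For instance
  ∂efg = fg − eg + ef,
  ∂adg = dg − ag + ad.
The 21×14 boundary matrix has rank 13 and Smith normal form diag(1,1,1,1,1,1,1,1,1,1,1,1,1).

Now H_k = ker ∂_k / im ∂_{k+1}, so:

  H_0: rank C_0 − rank ∂_1 = 7 − 6 = 1, and the invariant factors of ∂_1 are all 1, so H_0 ≅ Z.
  H_1: rank ker ∂_1 − rank ∂_2 = (21 − 6) − 13 = 2, and the invariant factors of ∂_2 are all 1, so H_1 ≅ Z^2.
  H_2: rank ker ∂_2 − rank ∂_3 = (14 − 13) − 0 = 1, and there is no ∂_3, so H_2 ≅ Z.

As a check, the Euler characteristic is 7 − 21 + 14 = 0, which agrees with 1 − 2 + 1 = 0.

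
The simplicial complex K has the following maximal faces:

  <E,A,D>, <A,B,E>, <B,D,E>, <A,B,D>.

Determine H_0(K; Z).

H_0 ≅ Z.

We work with the vertex ordering A < B < D < E. The simplices of K, each written with vertices in increasing order, are:

  0-simplices (4): A, B, D, E
  1-simplices (6): AB, AD, AE, BD, BE, DE
  2-simplices (4): ABD, ABE, ADE, BDE

giving chain groups C_0 ≅ Z^4, C_1 ≅ Z^6, C_2 ≅ Z^4.

∂_1: C_1 → C_0 maps an edge to its endpoints' difference, ∂[p,q] = q − p.
As a 4×6 matrix over Z this has rank 3, with invariant factors (1,1,1).

∂_2: C_2 → C_1 maps a triangle to the signed sum of its edges. For instance
  ∂BDE = DE − BE + BD,
  ∂ABE = BE − AE + AB.
The 6×4 boundary matrix has rank 3 and Smith normal form diag(1,1,1).

Computing H_k = (kernel of ∂_k) / (image of ∂_{k+1}):

  H_0: rank C_0 − rank ∂_1 = 4 − 3 = 1, and the invariant factors of ∂_1 are all 1, so H_0 ≅ Z.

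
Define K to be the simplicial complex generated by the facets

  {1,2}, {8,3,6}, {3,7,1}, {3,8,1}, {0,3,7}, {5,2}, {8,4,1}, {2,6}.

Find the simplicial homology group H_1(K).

H_1 = Z.

We work with the vertex ordering 0 < 1 < 2 < 3 < 4 < 5 < 6 < 7 < 8. The simplices of K, each written with vertices in increasing order, are:

  0-simplices (9): [0], [1], [2], [3], [4], [5], [6], [7], [8]
  1-simplices (14): [0,3], [0,7], [1,2], [1,3], [1,4], [1,7], [1,8], [2,5], [2,6], [3,6], [3,7], [3,8], [4,8], [6,8]
  2-simplices (5): [0,3,7], [1,3,7], [1,3,8], [1,4,8], [3,6,8]

so the chain groups are C_0 ≅ Z^9, C_1 ≅ Z^14, C_2 ≅ Z^5.

∂_1: C_1 → C_0 sends each edge [p,q] (with p < q) to q − p.
This gives a 9×14 integer matrix of rank 8; reducing to Smith normal form yields diagonal entries (1,1,1,1,1,1,1,1).

∂_2: C_2 → C_1 maps a triangle to the signed sum of its edges. For instance
  ∂[0,3,7] = [3,7] − [0,7] + [0,3],
  ∂[3,6,8] = [6,8] − [3,8] + [3,6].
As a 14×5 matrix over Z this has rank 5, with invariant factors (1,1,1,1,1).

Computing H_k = (kernel of ∂_k) / (image of ∂_{k+1}):

  H_1: rank ker ∂_1 − rank ∂_2 = (14 − 8) − 5 = 1, and the invariant factors of ∂_2 are all 1, so H_1 = Z.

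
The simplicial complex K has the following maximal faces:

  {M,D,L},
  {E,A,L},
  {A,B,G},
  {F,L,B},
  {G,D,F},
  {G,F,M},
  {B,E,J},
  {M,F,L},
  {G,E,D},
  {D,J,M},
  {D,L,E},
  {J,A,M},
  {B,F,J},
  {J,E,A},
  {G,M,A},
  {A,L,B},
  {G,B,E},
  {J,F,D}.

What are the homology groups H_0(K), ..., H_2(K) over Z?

Order the vertices as A < B < D < E < F < G < J < L < M. Listing each simplex with vertices in this order, K has dimension 2 with simplices:

  0-simplices (9): A, B, D, E, F, G, J, L, M
  1-simplices (27): AB, AE, AG, AJ, AL, AM, BE, BF, BG, BJ, BL, DE, DF, DG, DJ, DL, DM, EG, EJ, EL, FG, FJ, FL, FM, GM, JM, LM
  2-simplices (18): ABG, ABL, AEJ, AEL, AGM, AJM, BEG, BEJ, BFJ, BFL, DEG, DEL, DFG, DFJ, DJM, DLM, FGM, FLM

giving chain groups C_0 ≅ Z^9, C_1 ≅ Z^27, C_2 ≅ Z^18.

∂_1: C_1 → C_0 sends each edge [p,q] (with p < q) to q − p.
The resulting 9×27 matrix has rank 8, and its Smith normal form has invariant factors (1,1,1,1,1,1,1,1).

∂_2: C_2 → C_1 maps a triangle to the signed sum of its edges. For instance
  ∂AJM = JM − AM + AJ,
  ∂AEL = EL − AL + AE.
The 27×18 boundary matrix has rank 18 and Smith normal form diag(1,1,1,1,1,1,1,1,1,1,1,1,1,1,1,1,1,2).

From H_k ≅ ker(∂_k) / im(∂_{k+1}) we obtain:

  H_0: rank C_0 − rank ∂_1 = 9 − 8 = 1, and the invariant factors of ∂_1 are all 1, so H_0 = Z.
  H_1: rank ker ∂_1 − rank ∂_2 = (27 − 8) − 18 = 1, and ∂_2 has invariant factor 2 > 1, so H_1 = Z ⊕ Z/2Z.
  H_2: rank ker ∂_2 − rank ∂_3 = (18 − 18) − 0 = 0, and there is no ∂_3, so H_2 = 0.

H_0 ≅ Z,  H_1 ≅ Z ⊕ Z/2Z,  H_2 = 0.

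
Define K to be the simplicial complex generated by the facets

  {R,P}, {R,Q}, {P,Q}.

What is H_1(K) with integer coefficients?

H_1 = Z.

We work with the vertex ordering P < Q < R. The simplices of K, each written with vertices in increasing order, are:

  0-simplices (3): P, Q, R
  1-simplices (3): PQ, PR, QR

Hence C_0 ≅ Z^3, C_1 ≅ Z^3.

Boundary ∂_1: C_1 → C_0 is given by ∂[p,q] = [q] − [p].
The 3×3 boundary matrix has rank 2 and Smith normal form diag(1,1).

From H_k ≅ ker(∂_k) / im(∂_{k+1}) we obtain:

  H_1: rank ker ∂_1 − rank ∂_2 = (3 − 2) − 0 = 1, and there is no ∂_2, so H_1 = Z.

(K is a triangulation of the circle S^1.)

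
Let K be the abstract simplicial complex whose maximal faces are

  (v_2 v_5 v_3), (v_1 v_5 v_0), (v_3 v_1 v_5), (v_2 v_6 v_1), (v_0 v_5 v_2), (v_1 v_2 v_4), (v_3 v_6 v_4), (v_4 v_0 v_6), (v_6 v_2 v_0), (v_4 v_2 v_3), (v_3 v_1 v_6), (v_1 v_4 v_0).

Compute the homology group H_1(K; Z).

H_1 ≅ Z/2.

We work with the vertex ordering v_0 < v_1 < v_2 < v_3 < v_4 < v_5 < v_6. The simplices of K, each written with vertices in increasing order, are:

  0-simplices (7): [v_0], [v_1], [v_2], [v_3], [v_4], [v_5], [v_6]
  1-simplices (18): (18 of them)
  2-simplices (12): (12 of them)

so the chain groups are C_0 ≅ Z^7, C_1 ≅ Z^18, C_2 ≅ Z^12.

The boundary map ∂_1: C_1 → C_0 is given by ∂[p,q] = [q] − [p]. For instance
  ∂[v_2,v_5] = [v_5] − [v_2].
This gives a 7×18 integer matrix of rank 6; reducing to Smith normal form yields diagonal entries (1,1,1,1,1,1).

Boundary ∂_2: C_2 → C_1 acts by ∂[p,q,r] = [q,r] − [p,r] + [p,q]. For instance
  ∂[v_1,v_2,v_6] = [v_2,v_6] − [v_1,v_6] + [v_1,v_2],
  ∂[v_3,v_4,v_6] = [v_4,v_6] − [v_3,v_6] + [v_3,v_4].
As a 18×12 matrix over Z this has rank 12, with invariant factors (1,1,1,1,1,1,1,1,1,1,1,2).

Now H_k = ker ∂_k / im ∂_{k+1}, so:

  H_1: rank ker ∂_1 − rank ∂_2 = (18 − 6) − 12 = 0, and ∂_2 has invariant factor 2 > 1, so H_1 = Z/2.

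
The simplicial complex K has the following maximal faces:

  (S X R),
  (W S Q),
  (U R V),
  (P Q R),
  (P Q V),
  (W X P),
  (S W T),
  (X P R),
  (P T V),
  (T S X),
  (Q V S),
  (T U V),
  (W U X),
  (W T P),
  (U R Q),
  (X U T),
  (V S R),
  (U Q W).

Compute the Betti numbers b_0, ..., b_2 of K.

b_0 = 1, b_1 = 1, b_2 = 0.

Take the total order P < Q < R < S < T < U < V < W < X on the vertex set. Then K (dimension 2) consists of the simplices:

  0-simplices (9): P, Q, R, S, T, U, V, W, X
  1-simplices (27): PQ, PR, PT, PV, PW, PX, QR, QS, QU, QV, QW, RS, RU, RV, RX, ST, SV, SW, SX, TU, TV, TW, TX, UV, UW, UX, WX
  2-simplices (18): PQR, PQV, PRX, PTV, PTW, PWX, QRU, QSV, QSW, QUW, RSV, RSX, RUV, STW, STX, TUV, TUX, UWX

Hence C_0 ≅ Z^9, C_1 ≅ Z^27, C_2 ≅ Z^18.

∂_1: C_1 → C_0 sends each edge [p,q] (with p < q) to q − p. For instance
  ∂PT = T − P.
The 9×27 boundary matrix has rank 8 and Smith normal form diag(1,1,1,1,1,1,1,1).

The boundary map ∂_2: C_2 → C_1 maps a triangle to the signed sum of its edges. For instance
  ∂TUV = UV − TV + TU,
  ∂QSV = SV − QV + QS.
This gives a 27×18 integer matrix of rank 18; reducing to Smith normal form yields diagonal entries (1,1,1,1,1,1,1,1,1,1,1,1,1,1,1,1,1,2).

From H_k ≅ ker(∂_k) / im(∂_{k+1}) we obtain:

  H_0: rank C_0 − rank ∂_1 = 9 − 8 = 1, and the invariant factors of ∂_1 are all 1, so H_0 ≅ Z.
  H_1: rank ker ∂_1 − rank ∂_2 = (27 − 8) − 18 = 1, and ∂_2 has invariant factor 2 > 1, so H_1 ≅ Z ⊕ Z/2Z.
  H_2: rank ker ∂_2 − rank ∂_3 = (18 − 18) − 0 = 0, and there is no ∂_3, so H_2 ≅ 0.

(K is a triangulation of the Klein bottle.)

Hence the Betti numbers are b_0 = 1, b_1 = 1, b_2 = 0.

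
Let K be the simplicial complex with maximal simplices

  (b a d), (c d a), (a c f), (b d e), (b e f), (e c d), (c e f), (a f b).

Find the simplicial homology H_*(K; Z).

Order the vertices as a < b < c < d < e < f. Listing each simplex with vertices in this order, K has dimension 2 with simplices:

  0-simplices (6): a, b, c, d, e, f
  1-simplices (12): ab, ac, ad, af, bd, be, bf, cd, ce, cf, de, ef
  2-simplices (8): abd, abf, acd, acf, bde, bef, cde, cef

so the chain groups are C_0 ≅ Z^6, C_1 ≅ Z^12, C_2 ≅ Z^8.

∂_1: C_1 → C_0 is given by ∂[p,q] = [q] − [p]. For instance
  ∂bd = d − b.
As a 6×12 matrix over Z this has rank 5, with invariant factors (1,1,1,1,1).

∂_2: C_2 → C_1 maps a triangle to the signed sum of its edges. For instance
  ∂acd = cd − ad + ac,
  ∂cde = de − ce + cd.
The 12×8 boundary matrix has rank 7 and Smith normal form diag(1,1,1,1,1,1,1).

Computing H_k = (kernel of ∂_k) / (image of ∂_{k+1}):

  H_0: rank C_0 − rank ∂_1 = 6 − 5 = 1, and the invariant factors of ∂_1 are all 1, so H_0 ≅ Z.
  H_1: rank ker ∂_1 − rank ∂_2 = (12 − 5) − 7 = 0, and the invariant factors of ∂_2 are all 1, so H_1 ≅ 0.
  H_2: rank ker ∂_2 − rank ∂_3 = (8 − 7) − 0 = 1, and there is no ∂_3, so H_2 ≅ Z.

(K is a triangulation of the 2-sphere S^2.)

H_0 = Z,  H_1 = 0,  H_2 = Z.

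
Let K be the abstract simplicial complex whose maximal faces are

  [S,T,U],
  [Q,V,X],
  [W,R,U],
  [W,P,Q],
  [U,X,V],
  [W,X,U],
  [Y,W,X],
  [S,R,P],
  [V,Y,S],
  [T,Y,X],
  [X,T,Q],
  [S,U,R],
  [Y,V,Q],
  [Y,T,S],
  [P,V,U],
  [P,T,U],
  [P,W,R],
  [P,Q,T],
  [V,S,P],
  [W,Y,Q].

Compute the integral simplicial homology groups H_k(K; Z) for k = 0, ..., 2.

H_0 ≅ Z,  H_1 ≅ Z ⊕ Z/2Z,  H_2 = 0.

Take the total order P < Q < R < S < T < U < V < W < X < Y on the vertex set. Then K (dimension 2) consists of the simplices:

  0-simplices (10): P, Q, R, S, T, U, V, W, X, Y
  1-simplices (30): PQ, PR, PS, PT, PU, PV, PW, QT, QV, QW, QX, QY, RS, RU, RW, ST, SU, SV, SY, TU, TX, TY, UV, UW, UX, VX, VY, WX, WY, XY
  2-simplices (20): PQT, PQW, PRS, PRW, PSV, PTU, PUV, QTX, QVX, QVY, QWY, RSU, RUW, STU, STY, SVY, TXY, UVX, UWX, WXY

Hence C_0 ≅ Z^10, C_1 ≅ Z^30, C_2 ≅ Z^20.

∂_1: C_1 → C_0 maps an edge to its endpoints' difference, ∂[p,q] = q − p. For instance
  ∂ST = T − S.
As a 10×30 matrix over Z this has rank 9, with invariant factors (1,1,1,1,1,1,1,1,1).

The boundary map ∂_2: C_2 → C_1 maps a triangle to the signed sum of its edges. For instance
  ∂SVY = VY − SY + SV,
  ∂WXY = XY − WY + WX.
The resulting 30×20 matrix has rank 20, and its Smith normal form has invariant factors (1,1,1,1,1,1,1,1,1,1,1,1,1,1,1,1,1,1,1,2).

From H_k ≅ ker(∂_k) / im(∂_{k+1}) we obtain:

  H_0: rank C_0 − rank ∂_1 = 10 − 9 = 1, and the invariant factors of ∂_1 are all 1, so H_0 ≅ Z.
  H_1: rank ker ∂_1 − rank ∂_2 = (30 − 9) − 20 = 1, and ∂_2 has invariant factor 2 > 1, so H_1 ≅ Z ⊕ Z/2Z.
  H_2: rank ker ∂_2 − rank ∂_3 = (20 − 20) − 0 = 0, and there is no ∂_3, so H_2 ≅ 0.

As a check, the Euler characteristic is 10 − 30 + 20 = 0, which agrees with 1 − 1 + 0 = 0.
(K is a triangulation of the Klein bottle.)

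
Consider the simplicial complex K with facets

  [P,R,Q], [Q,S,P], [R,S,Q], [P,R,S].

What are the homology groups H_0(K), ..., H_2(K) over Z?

H_0 ≅ Z,  H_1 = 0,  H_2 ≅ Z.

Order the vertices as P < Q < R < S. Listing each simplex with vertices in this order, K has dimension 2 with simplices:

  0-simplices (4): P, Q, R, S
  1-simplices (6): PQ, PR, PS, QR, QS, RS
  2-simplices (4): PQR, PQS, PRS, QRS

Hence C_0 ≅ Z^4, C_1 ≅ Z^6, C_2 ≅ Z^4.

The boundary map ∂_1: C_1 → C_0 maps an edge to its endpoints' difference, ∂[p,q] = q − p. For instance
  ∂PQ = Q − P.
The resulting 4×6 matrix has rank 3, and its Smith normal form has invariant factors (1,1,1).

∂_2: C_2 → C_1 acts by ∂[p,q,r] = [q,r] − [p,r] + [p,q]. For instance
  ∂PQR = QR − PR + PQ,
  ∂PQS = QS − PS + PQ.
The resulting 6×4 matrix has rank 3, and its Smith normal form has invariant factors (1,1,1).

From H_k ≅ ker(∂_k) / im(∂_{k+1}) we obtain:

  H_0: rank C_0 − rank ∂_1 = 4 − 3 = 1, and the invariant factors of ∂_1 are all 1, so H_0 = Z.
  H_1: rank ker ∂_1 − rank ∂_2 = (6 − 3) − 3 = 0, and the invariant factors of ∂_2 are all 1, so H_1 = 0.
  H_2: rank ker ∂_2 − rank ∂_3 = (4 − 3) − 0 = 1, and there is no ∂_3, so H_2 = Z.

As a check, the Euler characteristic is 4 − 6 + 4 = 2, which agrees with 1 − 0 + 1 = 2.
(K is a triangulation of the 2-sphere S^2.)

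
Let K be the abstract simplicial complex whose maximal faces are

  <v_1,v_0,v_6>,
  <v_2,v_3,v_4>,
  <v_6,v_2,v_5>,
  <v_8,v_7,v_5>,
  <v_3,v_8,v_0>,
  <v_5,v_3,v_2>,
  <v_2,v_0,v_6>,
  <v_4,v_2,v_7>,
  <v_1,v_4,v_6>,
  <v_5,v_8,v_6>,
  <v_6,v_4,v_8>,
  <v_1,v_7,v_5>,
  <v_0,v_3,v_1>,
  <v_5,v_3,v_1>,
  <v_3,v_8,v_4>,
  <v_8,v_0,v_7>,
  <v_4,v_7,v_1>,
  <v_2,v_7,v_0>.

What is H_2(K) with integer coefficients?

H_2 ≅ Z.

We work with the vertex ordering v_0 < v_1 < v_2 < v_3 < v_4 < v_5 < v_6 < v_7 < v_8. The simplices of K, each written with vertices in increasing order, are:

  0-simplices (9): [v_0], [v_1], [v_2], [v_3], [v_4], [v_5], [v_6], [v_7], [v_8]
  1-simplices (27): (27 of them)
  2-simplices (18): (18 of them)

so the chain groups are C_0 ≅ Z^9, C_1 ≅ Z^27, C_2 ≅ Z^18.

Boundary ∂_1: C_1 → C_0 is given by ∂[p,q] = [q] − [p]. For instance
  ∂[v_4,v_6] = [v_6] − [v_4].
The resulting 9×27 matrix has rank 8, and its Smith normal form has invariant factors (1,1,1,1,1,1,1,1).

Boundary ∂_2: C_2 → C_1 acts by ∂[p,q,r] = [q,r] − [p,r] + [p,q]. For instance
  ∂[v_2,v_3,v_4] = [v_3,v_4] − [v_2,v_4] + [v_2,v_3],
  ∂[v_5,v_7,v_8] = [v_7,v_8] − [v_5,v_8] + [v_5,v_7].
The resulting 27×18 matrix has rank 17, and its Smith normal form has invariant factors (1,1,1,1,1,1,1,1,1,1,1,1,1,1,1,1,1).

From H_k ≅ ker(∂_k) / im(∂_{k+1}) we obtain:

  H_2: rank ker ∂_2 − rank ∂_3 = (18 − 17) − 0 = 1, and there is no ∂_3, so H_2 = Z.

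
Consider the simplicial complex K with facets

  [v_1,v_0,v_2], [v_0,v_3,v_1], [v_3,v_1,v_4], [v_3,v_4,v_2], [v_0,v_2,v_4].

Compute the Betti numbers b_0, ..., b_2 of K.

b_0 = 1, b_1 = 1, b_2 = 0.

K has 5 vertices, 10 edges, 5 triangles.
rank ∂_0 = 0, rank ∂_1 = 4 ⇒ b_0 = 5 − 0 − 4 = 1; all invariant factors of ∂_1 are 1 so no torsion. So H_0 ≅ Z.
rank ∂_1 = 4, rank ∂_2 = 5 ⇒ b_1 = 10 − 4 − 5 = 1; all invariant factors of ∂_2 are 1 so no torsion. So H_1 ≅ Z.
rank ∂_2 = 5, rank ∂_3 = 0 ⇒ b_2 = 5 − 5 − 0 = 0. So H_2 ≅ 0.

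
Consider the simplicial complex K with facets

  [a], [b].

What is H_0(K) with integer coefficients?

H_0 ≅ Z^2.

Fix the vertex order a < b and write every simplex with vertices in increasing order. Then dim K = 0 and the simplices of K are:

  0-simplices (2): a, b

Hence C_0 ≅ Z^2.

Now H_k = ker ∂_k / im ∂_{k+1}, so:

  H_0: rank C_0 − rank ∂_1 = 2 − 0 = 2, and there is no ∂_1, so H_0 ≅ Z^2.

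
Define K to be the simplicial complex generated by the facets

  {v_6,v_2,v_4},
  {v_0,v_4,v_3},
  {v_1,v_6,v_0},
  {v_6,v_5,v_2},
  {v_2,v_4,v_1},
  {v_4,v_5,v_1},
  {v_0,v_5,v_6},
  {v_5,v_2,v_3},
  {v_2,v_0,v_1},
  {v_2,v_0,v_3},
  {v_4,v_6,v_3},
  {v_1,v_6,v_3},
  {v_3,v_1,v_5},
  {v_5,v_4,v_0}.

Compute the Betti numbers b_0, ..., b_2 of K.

Take the total order v_0 < v_1 < v_2 < v_3 < v_4 < v_5 < v_6 on the vertex set. Then K (dimension 2) consists of the simplices:

  0-simplices (7): [v_0], [v_1], [v_2], [v_3], [v_4], [v_5], [v_6]
  1-simplices (21): (21 of them)
  2-simplices (14): (14 of them)

giving chain groups C_0 ≅ Z^7, C_1 ≅ Z^21, C_2 ≅ Z^14.

The boundary map ∂_1: C_1 → C_0 is given by ∂[p,q] = [q] − [p].
The resulting 7×21 matrix has rank 6, and its Smith normal form has invariant factors (1,1,1,1,1,1).

Boundary ∂_2: C_2 → C_1 maps a triangle to the signed sum of its edges. For instance
  ∂[v_2,v_5,v_6] = [v_5,v_6] − [v_2,v_6] + [v_2,v_5],
  ∂[v_0,v_1,v_6] = [v_1,v_6] − [v_0,v_6] + [v_0,v_1].
As a 21×14 matrix over Z this has rank 13, with invariant factors (1,1,1,1,1,1,1,1,1,1,1,1,1).

Reading off H_k = ker ∂_k / im ∂_{k+1}:

  H_0: rank C_0 − rank ∂_1 = 7 − 6 = 1, and the invariant factors of ∂_1 are all 1, so H_0 = Z.
  H_1: rank ker ∂_1 − rank ∂_2 = (21 − 6) − 13 = 2, and the invariant factors of ∂_2 are all 1, so H_1 = Z^2.
  H_2: rank ker ∂_2 − rank ∂_3 = (14 − 13) − 0 = 1, and there is no ∂_3, so H_2 = Z.

(K is a triangulation of the torus T^2.)

Hence the Betti numbers are b_0 = 1, b_1 = 2, b_2 = 1.

b_0 = 1, b_1 = 2, b_2 = 1.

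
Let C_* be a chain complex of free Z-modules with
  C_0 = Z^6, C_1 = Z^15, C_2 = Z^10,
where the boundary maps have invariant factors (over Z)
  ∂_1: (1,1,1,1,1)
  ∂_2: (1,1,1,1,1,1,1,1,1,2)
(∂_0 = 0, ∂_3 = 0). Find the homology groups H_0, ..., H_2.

H_0 ≅ Z,  H_1 ≅ Z/2,  H_2 = 0.

H_0: b_0 = 6 − 0 − 5 = 1; torsion from ∂_1 factors > 1: none. So H_0 ≅ Z.
H_1: b_1 = 15 − 5 − 10 = 0; torsion from ∂_2 factors > 1: [2]. So H_1 ≅ Z/2.
H_2: b_2 = 10 − 10 − 0 = 0; torsion from ∂_3 factors > 1: none. So H_2 ≅ 0.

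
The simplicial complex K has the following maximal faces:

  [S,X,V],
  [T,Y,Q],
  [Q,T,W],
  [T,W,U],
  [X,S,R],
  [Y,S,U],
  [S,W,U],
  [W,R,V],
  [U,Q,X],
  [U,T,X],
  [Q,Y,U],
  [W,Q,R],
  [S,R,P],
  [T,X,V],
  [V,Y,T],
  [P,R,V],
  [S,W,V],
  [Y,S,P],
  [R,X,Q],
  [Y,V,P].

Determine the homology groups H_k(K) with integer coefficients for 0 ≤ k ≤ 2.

H_0 ≅ Z,  H_1 ≅ Z ⊕ Z_2,  H_2 = 0.

K has 10 vertices, 30 edges, 20 triangles.
rank ∂_0 = 0, rank ∂_1 = 9 ⇒ b_0 = 10 − 0 − 9 = 1; all invariant factors of ∂_1 are 1 so no torsion. So H_0 = Z.
rank ∂_1 = 9, rank ∂_2 = 20 ⇒ b_1 = 30 − 9 − 20 = 1; ∂_2 has invariant factor(s) [2] giving torsion. So H_1 = Z ⊕ Z_2.
rank ∂_2 = 20, rank ∂_3 = 0 ⇒ b_2 = 20 − 20 − 0 = 0. So H_2 = 0.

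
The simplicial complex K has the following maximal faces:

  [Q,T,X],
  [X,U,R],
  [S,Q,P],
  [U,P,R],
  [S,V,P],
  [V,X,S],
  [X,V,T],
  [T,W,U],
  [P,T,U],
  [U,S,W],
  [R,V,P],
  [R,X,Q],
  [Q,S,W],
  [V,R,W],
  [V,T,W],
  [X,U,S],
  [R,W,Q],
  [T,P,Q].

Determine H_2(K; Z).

H_2 ≅ Z.

K has 9 vertices, 27 edges, 18 triangles.
rank ∂_2 = 17, rank ∂_3 = 0 ⇒ b_2 = 18 − 17 − 0 = 1. So H_2 ≅ Z.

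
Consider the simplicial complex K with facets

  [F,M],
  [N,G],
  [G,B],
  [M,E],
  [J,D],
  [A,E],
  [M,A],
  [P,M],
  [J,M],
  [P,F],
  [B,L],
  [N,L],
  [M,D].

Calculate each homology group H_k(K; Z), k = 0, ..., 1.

Fix the vertex order A < B < D < E < F < G < J < L < M < N < P and write every simplex with vertices in increasing order. Then dim K = 1 and the simplices of K are:

  0-simplices (11): A, B, D, E, F, G, J, L, M, N, P
  1-simplices (13): AE, AM, BG, BL, DJ, DM, EM, FM, FP, GN, JM, LN, MP

Hence C_0 ≅ Z^11, C_1 ≅ Z^13.

∂_1: C_1 → C_0 maps an edge to its endpoints' difference, ∂[p,q] = q − p.
The resulting 11×13 matrix has rank 9, and its Smith normal form has invariant factors (1,1,1,1,1,1,1,1,1).

From H_k ≅ ker(∂_k) / im(∂_{k+1}) we obtain:

  H_0: rank C_0 − rank ∂_1 = 11 − 9 = 2, and the invariant factors of ∂_1 are all 1, so H_0 ≅ Z^2.
  H_1: rank ker ∂_1 − rank ∂_2 = (13 − 9) − 0 = 4, and there is no ∂_2, so H_1 ≅ Z^4.

(K is a triangulation of the disjoint union of the circle S^1 and a wedge of 3 circles.)

H_0 = Z^2,  H_1 = Z^4.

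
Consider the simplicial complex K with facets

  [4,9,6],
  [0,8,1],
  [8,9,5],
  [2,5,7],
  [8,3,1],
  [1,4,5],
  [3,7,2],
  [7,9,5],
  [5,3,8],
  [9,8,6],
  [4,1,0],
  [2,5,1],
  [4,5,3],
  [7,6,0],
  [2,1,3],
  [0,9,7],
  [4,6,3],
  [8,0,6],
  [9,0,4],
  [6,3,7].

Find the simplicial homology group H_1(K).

We work with the vertex ordering 0 < 1 < 2 < 3 < 4 < 5 < 6 < 7 < 8 < 9. The simplices of K, each written with vertices in increasing order, are:

  0-simplices (10): [0], [1], [2], [3], [4], [5], [6], [7], [8], [9]
  1-simplices (30): (30 of them)
  2-simplices (20): (20 of them)

so the chain groups are C_0 ≅ Z^10, C_1 ≅ Z^30, C_2 ≅ Z^20.

The boundary map ∂_1: C_1 → C_0 sends each edge [p,q] (with p < q) to q − p.
The 10×30 boundary matrix has rank 9 and Smith normal form diag(1,1,1,1,1,1,1,1,1).

Boundary ∂_2: C_2 → C_1 sends each 2-simplex [p,q,r] to [q,r] − [p,r] + [p,q]. For instance
  ∂[1,2,5] = [2,5] − [1,5] + [1,2],
  ∂[3,5,8] = [5,8] − [3,8] + [3,5].
The 30×20 boundary matrix has rank 20 and Smith normal form diag(1,1,1,1,1,1,1,1,1,1,1,1,1,1,1,1,1,1,1,2).

Reading off H_k = ker ∂_k / im ∂_{k+1}:

  H_1: rank ker ∂_1 − rank ∂_2 = (30 − 9) − 20 = 1, and ∂_2 has invariant factor 2 > 1, so H_1 ≅ Z ⊕ Z/2.

H_1 = Z ⊕ Z/2.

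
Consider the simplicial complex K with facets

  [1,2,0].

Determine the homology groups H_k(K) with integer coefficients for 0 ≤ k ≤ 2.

H_0 = Z,  H_1 = 0,  H_2 = 0.

Fix the vertex order 0 < 1 < 2 and write every simplex with vertices in increasing order. Then dim K = 2 and the simplices of K are:

  0-simplices (3): [0], [1], [2]
  1-simplices (3): [0,1], [0,2], [1,2]
  2-simplices (1): [0,1,2]

Hence C_0 ≅ Z^3, C_1 ≅ Z^3, C_2 ≅ Z^1.

The boundary map ∂_1: C_1 → C_0 maps an edge to its endpoints' difference, ∂[p,q] = q − p. For instance
  ∂[0,2] = [2] − [0].
The resulting 3×3 matrix has rank 2, and its Smith normal form has invariant factors (1,1).

∂_2: C_2 → C_1 acts by ∂[p,q,r] = [q,r] − [p,r] + [p,q]. For instance
  ∂[0,1,2] = [1,2] − [0,2] + [0,1].
The resulting 3×1 matrix has rank 1, and its Smith normal form has invariant factors (1).

Now H_k = ker ∂_k / im ∂_{k+1}, so:

  H_0: rank C_0 − rank ∂_1 = 3 − 2 = 1, and the invariant factors of ∂_1 are all 1, so H_0 = Z.
  H_1: rank ker ∂_1 − rank ∂_2 = (3 − 2) − 1 = 0, and the invariant factors of ∂_2 are all 1, so H_1 = 0.
  H_2: rank ker ∂_2 − rank ∂_3 = (1 − 1) − 0 = 0, and there is no ∂_3, so H_2 = 0.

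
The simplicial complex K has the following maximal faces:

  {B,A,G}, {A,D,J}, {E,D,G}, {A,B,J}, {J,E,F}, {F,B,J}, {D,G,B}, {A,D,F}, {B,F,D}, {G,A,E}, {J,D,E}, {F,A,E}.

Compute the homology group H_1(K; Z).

K has 7 vertices, 18 edges, 12 triangles.
rank ∂_1 = 6, rank ∂_2 = 12 ⇒ b_1 = 18 − 6 − 12 = 0; ∂_2 has invariant factor(s) [2] giving torsion. So H_1 = Z/2.

H_1 = Z/2.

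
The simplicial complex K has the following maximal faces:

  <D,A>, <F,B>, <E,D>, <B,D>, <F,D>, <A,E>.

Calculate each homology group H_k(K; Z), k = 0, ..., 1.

We work with the vertex ordering A < B < D < E < F. The simplices of K, each written with vertices in increasing order, are:

  0-simplices (5): A, B, D, E, F
  1-simplices (6): AD, AE, BD, BF, DE, DF

giving chain groups C_0 ≅ Z^5, C_1 ≅ Z^6.

Boundary ∂_1: C_1 → C_0 maps an edge to its endpoints' difference, ∂[p,q] = q − p. For instance
  ∂DE = E − D.
This gives a 5×6 integer matrix of rank 4; reducing to Smith normal form yields diagonal entries (1,1,1,1).

Now H_k = ker ∂_k / im ∂_{k+1}, so:

  H_0: rank C_0 − rank ∂_1 = 5 − 4 = 1, and the invariant factors of ∂_1 are all 1, so H_0 ≅ Z.
  H_1: rank ker ∂_1 − rank ∂_2 = (6 − 4) − 0 = 2, and there is no ∂_2, so H_1 ≅ Z^2.

H_0 = Z,  H_1 = Z^2.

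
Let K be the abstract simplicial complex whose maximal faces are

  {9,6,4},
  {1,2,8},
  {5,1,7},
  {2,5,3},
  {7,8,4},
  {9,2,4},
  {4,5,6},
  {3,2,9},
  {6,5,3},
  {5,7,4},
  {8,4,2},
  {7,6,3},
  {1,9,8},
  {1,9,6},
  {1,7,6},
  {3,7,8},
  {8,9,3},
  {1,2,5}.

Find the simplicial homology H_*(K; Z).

Take the total order 1 < 2 < 3 < 4 < 5 < 6 < 7 < 8 < 9 on the vertex set. Then K (dimension 2) consists of the simplices:

  0-simplices (9): [1], [2], [3], [4], [5], [6], [7], [8], [9]
  1-simplices (27): (27 of them)
  2-simplices (18): [1,2,5], [1,2,8], [1,5,7], [1,6,7], [1,6,9], [1,8,9], [2,3,5], [2,3,9], [2,4,8], [2,4,9], [3,5,6], [3,6,7], [3,7,8], [3,8,9], [4,5,6], [4,5,7], [4,6,9], [4,7,8]

giving chain groups C_0 ≅ Z^9, C_1 ≅ Z^27, C_2 ≅ Z^18.

Boundary ∂_1: C_1 → C_0 is given by ∂[p,q] = [q] − [p].
This gives a 9×27 integer matrix of rank 8; reducing to Smith normal form yields diagonal entries (1,1,1,1,1,1,1,1).

Boundary ∂_2: C_2 → C_1 sends each 2-simplex [p,q,r] to [q,r] − [p,r] + [p,q]. For instance
  ∂[1,6,7] = [6,7] − [1,7] + [1,6],
  ∂[1,2,8] = [2,8] − [1,8] + [1,2].
As a 27×18 matrix over Z this has rank 18, with invariant factors (1,1,1,1,1,1,1,1,1,1,1,1,1,1,1,1,1,2).

From H_k ≅ ker(∂_k) / im(∂_{k+1}) we obtain:

  H_0: rank C_0 − rank ∂_1 = 9 − 8 = 1, and the invariant factors of ∂_1 are all 1, so H_0 = Z.
  H_1: rank ker ∂_1 − rank ∂_2 = (27 − 8) − 18 = 1, and ∂_2 has invariant factor 2 > 1, so H_1 = Z ⊕ Z/2Z.
  H_2: rank ker ∂_2 − rank ∂_3 = (18 − 18) − 0 = 0, and there is no ∂_3, so H_2 = 0.

H_0 ≅ Z,  H_1 ≅ Z ⊕ Z/2Z,  H_2 = 0.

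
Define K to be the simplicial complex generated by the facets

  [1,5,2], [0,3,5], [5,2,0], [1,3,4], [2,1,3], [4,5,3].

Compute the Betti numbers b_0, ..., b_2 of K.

b_0 = 1, b_1 = 1, b_2 = 0.

K has 6 vertices, 12 edges, 6 triangles.
rank ∂_0 = 0, rank ∂_1 = 5 ⇒ b_0 = 6 − 0 − 5 = 1; all invariant factors of ∂_1 are 1 so no torsion. So H_0 = Z.
rank ∂_1 = 5, rank ∂_2 = 6 ⇒ b_1 = 12 − 5 − 6 = 1; all invariant factors of ∂_2 are 1 so no torsion. So H_1 = Z.
rank ∂_2 = 6, rank ∂_3 = 0 ⇒ b_2 = 6 − 6 − 0 = 0. So H_2 = 0.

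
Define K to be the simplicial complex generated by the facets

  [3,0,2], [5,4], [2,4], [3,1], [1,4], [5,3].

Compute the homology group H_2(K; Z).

Order the vertices as 0 < 1 < 2 < 3 < 4 < 5. Listing each simplex with vertices in this order, K has dimension 2 with simplices:

  0-simplices (6): [0], [1], [2], [3], [4], [5]
  1-simplices (8): [0,2], [0,3], [1,3], [1,4], [2,3], [2,4], [3,5], [4,5]
  2-simplices (1): [0,2,3]

Hence C_0 ≅ Z^6, C_1 ≅ Z^8, C_2 ≅ Z^1.

Boundary ∂_1: C_1 → C_0 is given by ∂[p,q] = [q] − [p].
As a 6×8 matrix over Z this has rank 5, with invariant factors (1,1,1,1,1).

∂_2: C_2 → C_1 sends each 2-simplex [p,q,r] to [q,r] − [p,r] + [p,q]. For instance
  ∂[0,2,3] = [2,3] − [0,3] + [0,2].
This gives a 8×1 integer matrix of rank 1; reducing to Smith normal form yields diagonal entries (1).

From H_k ≅ ker(∂_k) / im(∂_{k+1}) we obtain:

  H_2: rank ker ∂_2 − rank ∂_3 = (1 − 1) − 0 = 0, and there is no ∂_3, so H_2 = 0.

H_2 ≅ 0.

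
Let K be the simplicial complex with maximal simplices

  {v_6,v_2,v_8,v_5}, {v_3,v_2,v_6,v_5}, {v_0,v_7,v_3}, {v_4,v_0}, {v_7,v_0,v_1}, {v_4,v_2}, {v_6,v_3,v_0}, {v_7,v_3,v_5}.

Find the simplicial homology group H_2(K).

Order the vertices as v_0 < v_1 < v_2 < v_3 < v_4 < v_5 < v_6 < v_7 < v_8. Listing each simplex with vertices in this order, K has dimension 3 with simplices:

  0-simplices (9): [v_0], [v_1], [v_2], [v_3], [v_4], [v_5], [v_6], [v_7], [v_8]
  1-simplices (18): (18 of them)
  2-simplices (11): (11 of them)
  3-simplices (2): [v_2,v_3,v_5,v_6], [v_2,v_5,v_6,v_8]

Hence C_0 ≅ Z^9, C_1 ≅ Z^18, C_2 ≅ Z^11, C_3 ≅ Z^2.

The boundary map ∂_1: C_1 → C_0 sends each edge [p,q] (with p < q) to q − p. For instance
  ∂[v_2,v_6] = [v_6] − [v_2].
The resulting 9×18 matrix has rank 8, and its Smith normal form has invariant factors (1,1,1,1,1,1,1,1).

Boundary ∂_2: C_2 → C_1 maps a triangle to the signed sum of its edges. For instance
  ∂[v_3,v_5,v_7] = [v_5,v_7] − [v_3,v_7] + [v_3,v_5],
  ∂[v_2,v_5,v_8] = [v_5,v_8] − [v_2,v_8] + [v_2,v_5].
As a 18×11 matrix over Z this has rank 9, with invariant factors (1,1,1,1,1,1,1,1,1).

∂_3: C_3 → C_2 sends each 3-simplex σ to the alternating sum Σ_i (−1)^i (σ with its i-th vertex removed). For instance
  ∂[v_2,v_3,v_5,v_6] = [v_3,v_5,v_6] − [v_2,v_5,v_6] + [v_2,v_3,v_6] − [v_2,v_3,v_5],
  ∂[v_2,v_5,v_6,v_8] = [v_5,v_6,v_8] − [v_2,v_6,v_8] + [v_2,v_5,v_8] − [v_2,v_5,v_6].
As a 11×2 matrix over Z this has rank 2, with invariant factors (1,1).

Reading off H_k = ker ∂_k / im ∂_{k+1}:

  H_2: rank ker ∂_2 − rank ∂_3 = (11 − 9) − 2 = 0, and the invariant factors of ∂_3 are all 1, so H_2 = 0.

H_2 = 0.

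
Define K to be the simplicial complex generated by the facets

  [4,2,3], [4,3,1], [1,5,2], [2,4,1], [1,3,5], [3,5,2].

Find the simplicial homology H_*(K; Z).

Take the total order 1 < 2 < 3 < 4 < 5 on the vertex set. Then K (dimension 2) consists of the simplices:

  0-simplices (5): [1], [2], [3], [4], [5]
  1-simplices (9): [1,2], [1,3], [1,4], [1,5], [2,3], [2,4], [2,5], [3,4], [3,5]
  2-simplices (6): [1,2,4], [1,2,5], [1,3,4], [1,3,5], [2,3,4], [2,3,5]

Hence C_0 ≅ Z^5, C_1 ≅ Z^9, C_2 ≅ Z^6.

∂_1: C_1 → C_0 sends each edge [p,q] (with p < q) to q − p.
The 5×9 boundary matrix has rank 4 and Smith normal form diag(1,1,1,1).

∂_2: C_2 → C_1 sends each 2-simplex [p,q,r] to [q,r] − [p,r] + [p,q]. For instance
  ∂[1,3,5] = [3,5] − [1,5] + [1,3],
  ∂[2,3,5] = [3,5] − [2,5] + [2,3].
The resulting 9×6 matrix has rank 5, and its Smith normal form has invariant factors (1,1,1,1,1).

From H_k ≅ ker(∂_k) / im(∂_{k+1}) we obtain:

  H_0: rank C_0 − rank ∂_1 = 5 − 4 = 1, and the invariant factors of ∂_1 are all 1, so H_0 = Z.
  H_1: rank ker ∂_1 − rank ∂_2 = (9 − 4) − 5 = 0, and the invariant factors of ∂_2 are all 1, so H_1 = 0.
  H_2: rank ker ∂_2 − rank ∂_3 = (6 − 5) − 0 = 1, and there is no ∂_3, so H_2 = Z.

H_0 = Z,  H_1 = 0,  H_2 = Z.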